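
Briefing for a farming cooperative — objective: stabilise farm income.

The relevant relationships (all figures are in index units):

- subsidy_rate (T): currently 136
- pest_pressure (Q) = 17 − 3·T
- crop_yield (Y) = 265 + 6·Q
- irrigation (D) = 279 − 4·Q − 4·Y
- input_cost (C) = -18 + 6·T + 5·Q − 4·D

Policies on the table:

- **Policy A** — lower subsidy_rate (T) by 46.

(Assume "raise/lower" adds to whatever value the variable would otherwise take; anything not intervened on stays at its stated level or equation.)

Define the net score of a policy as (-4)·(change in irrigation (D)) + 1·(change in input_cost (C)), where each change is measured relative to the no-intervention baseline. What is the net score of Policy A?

31326

Baseline:
  T = 136
  Q = 17 − 3·136 = -391
  Y = 265 + 6·(-391) = -2081
  D = 279 − 4·(-391) − 4·(-2081) = 10167
  C = -18 + 6·136 + 5·(-391) − 4·10167 = -41825
Policy A (T − 46):
  T = 136 − 46 = 90
  Q = 17 − 3·90 = -253
  Y = 265 + 6·(-253) = -1253
  D = 279 − 4·(-253) − 4·(-1253) = 6303
  C = -18 + 6·90 + 5·(-253) − 4·6303 = -25955
ΔD = 6303 − 10167 = -3864; ΔC = -25955 − (-41825) = 15870
Score = (-4)·(-3864) + 1·15870 = 31326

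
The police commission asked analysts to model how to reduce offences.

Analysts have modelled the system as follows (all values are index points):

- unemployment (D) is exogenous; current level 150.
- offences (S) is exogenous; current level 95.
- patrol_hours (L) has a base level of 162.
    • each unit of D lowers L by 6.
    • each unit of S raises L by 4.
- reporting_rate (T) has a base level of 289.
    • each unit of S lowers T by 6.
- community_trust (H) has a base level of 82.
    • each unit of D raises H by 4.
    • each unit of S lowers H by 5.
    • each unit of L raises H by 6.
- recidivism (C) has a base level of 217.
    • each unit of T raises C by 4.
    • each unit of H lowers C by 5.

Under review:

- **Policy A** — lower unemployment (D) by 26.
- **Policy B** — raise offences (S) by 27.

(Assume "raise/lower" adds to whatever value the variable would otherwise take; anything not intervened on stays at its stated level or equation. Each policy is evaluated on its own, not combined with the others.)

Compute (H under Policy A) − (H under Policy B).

319

Policy A (D − 26):
  D = 150 − 26 = 124
  S = 95
  L = 162 − 6·124 + 4·95 = -202
  H = 82 + 4·124 − 5·95 + 6·(-202) = -1109
Policy B (S + 27):
  D = 150
  S = 95 + 27 = 122
  L = 162 − 6·150 + 4·122 = -250
  H = 82 + 4·150 − 5·122 + 6·(-250) = -1428
H: -1109 − (-1428) = 319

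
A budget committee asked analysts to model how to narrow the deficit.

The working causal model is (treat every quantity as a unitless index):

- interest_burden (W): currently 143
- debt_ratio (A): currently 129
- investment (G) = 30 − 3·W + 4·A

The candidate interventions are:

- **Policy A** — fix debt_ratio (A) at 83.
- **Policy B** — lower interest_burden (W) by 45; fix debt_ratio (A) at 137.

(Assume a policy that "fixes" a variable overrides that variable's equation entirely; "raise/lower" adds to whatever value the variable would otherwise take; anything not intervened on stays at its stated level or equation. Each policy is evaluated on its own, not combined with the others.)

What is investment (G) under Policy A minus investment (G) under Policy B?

Policy A (A := 83):
  W = 143
  A = 83
  G = 30 − 3·143 + 4·83 = -67
Policy B (W − 45, A := 137):
  W = 143 − 45 = 98
  A = 137
  G = 30 − 3·98 + 4·137 = 284
G: -67 − 284 = -351

-351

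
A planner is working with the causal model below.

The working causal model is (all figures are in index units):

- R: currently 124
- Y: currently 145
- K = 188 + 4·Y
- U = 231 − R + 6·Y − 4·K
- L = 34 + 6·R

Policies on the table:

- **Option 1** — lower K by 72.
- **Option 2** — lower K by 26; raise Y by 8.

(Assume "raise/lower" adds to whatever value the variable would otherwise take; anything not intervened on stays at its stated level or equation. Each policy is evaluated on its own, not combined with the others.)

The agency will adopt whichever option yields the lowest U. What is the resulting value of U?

Option 1 (K − 72):
  R = 124
  Y = 145
  K = 188 + 4·145 (−72 from intervention) = 696
  U = 231 − 124 + 6·145 − 4·696 = -1807
Option 2 (K − 26, Y + 8):
  R = 124
  Y = 145 + 8 = 153
  K = 188 + 4·153 (−26 from intervention) = 774
  U = 231 − 124 + 6·153 − 4·774 = -2071
Comparing — Option 1: U=-1807, Option 2: U=-2071. Lowest is -2071 (Option 2).

-2071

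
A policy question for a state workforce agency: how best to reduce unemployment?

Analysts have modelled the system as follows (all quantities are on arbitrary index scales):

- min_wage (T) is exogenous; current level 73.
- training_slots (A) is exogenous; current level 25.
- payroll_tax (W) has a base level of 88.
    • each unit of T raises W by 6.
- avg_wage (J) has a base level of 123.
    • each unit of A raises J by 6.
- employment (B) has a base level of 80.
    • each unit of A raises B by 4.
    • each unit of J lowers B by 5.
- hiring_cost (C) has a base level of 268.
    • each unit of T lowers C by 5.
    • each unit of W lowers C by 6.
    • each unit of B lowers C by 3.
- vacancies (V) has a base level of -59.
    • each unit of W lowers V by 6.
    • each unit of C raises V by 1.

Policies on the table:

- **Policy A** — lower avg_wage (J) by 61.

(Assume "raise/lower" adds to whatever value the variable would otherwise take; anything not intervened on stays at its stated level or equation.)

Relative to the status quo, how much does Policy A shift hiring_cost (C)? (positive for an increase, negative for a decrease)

Baseline:
  T = 73
  A = 25
  W = 88 + 6·73 = 526
  J = 123 + 6·25 = 273
  B = 80 + 4·25 − 5·273 = -1185
  C = 268 − 5·73 − 6·526 − 3·(-1185) = 302
Policy A (J − 61):
  T = 73
  A = 25
  W = 88 + 6·73 = 526
  J = 123 + 6·25 (−61 from intervention) = 212
  B = 80 + 4·25 − 5·212 = -880
  C = 268 − 5·73 − 6·526 − 3·(-880) = -613
Change in C: -613 − 302 = -915

-915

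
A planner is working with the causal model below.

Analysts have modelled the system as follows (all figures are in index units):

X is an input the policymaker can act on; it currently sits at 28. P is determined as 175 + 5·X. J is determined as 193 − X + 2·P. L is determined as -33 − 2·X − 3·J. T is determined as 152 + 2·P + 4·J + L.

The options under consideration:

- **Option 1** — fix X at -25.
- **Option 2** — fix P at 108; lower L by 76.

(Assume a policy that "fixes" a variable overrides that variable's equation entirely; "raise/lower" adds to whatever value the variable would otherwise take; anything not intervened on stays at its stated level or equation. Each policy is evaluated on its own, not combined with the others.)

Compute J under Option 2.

381

Option 2 (P := 108, L − 76):
  X = 28
  P = 108
  J = 193 − 28 + 2·108 = 381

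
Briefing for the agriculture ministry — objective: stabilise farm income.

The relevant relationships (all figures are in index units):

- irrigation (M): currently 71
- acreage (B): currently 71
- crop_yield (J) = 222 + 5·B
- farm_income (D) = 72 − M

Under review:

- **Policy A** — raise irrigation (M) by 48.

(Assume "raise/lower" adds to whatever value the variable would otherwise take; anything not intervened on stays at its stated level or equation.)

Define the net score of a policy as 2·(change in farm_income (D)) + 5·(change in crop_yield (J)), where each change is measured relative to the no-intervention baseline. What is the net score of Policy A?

-96

Baseline:
  M = 71
  B = 71
  J = 222 + 5·71 = 577
  D = 72 − 71 = 1
Policy A (M + 48):
  M = 71 + 48 = 119
  B = 71
  J = 222 + 5·71 = 577
  D = 72 − 119 = -47
ΔD = -47 − 1 = -48; ΔJ = 577 − 577 = 0
Score = 2·(-48) + 5·0 = -96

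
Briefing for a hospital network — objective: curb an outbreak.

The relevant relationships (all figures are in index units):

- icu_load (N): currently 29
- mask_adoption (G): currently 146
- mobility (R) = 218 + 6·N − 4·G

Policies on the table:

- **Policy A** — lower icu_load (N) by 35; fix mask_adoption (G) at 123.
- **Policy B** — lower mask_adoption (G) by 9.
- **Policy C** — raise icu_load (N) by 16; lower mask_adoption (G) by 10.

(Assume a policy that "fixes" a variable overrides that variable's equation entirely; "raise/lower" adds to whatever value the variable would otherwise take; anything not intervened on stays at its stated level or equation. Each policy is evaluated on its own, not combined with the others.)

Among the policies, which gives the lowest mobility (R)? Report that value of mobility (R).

Policy A (N − 35, G := 123):
  N = 29 − 35 = -6
  G = 123
  R = 218 + 6·(-6) − 4·123 = -310
Policy B (G − 9):
  N = 29
  G = 146 − 9 = 137
  R = 218 + 6·29 − 4·137 = -156
Policy C (N + 16, G − 10):
  N = 29 + 16 = 45
  G = 146 − 10 = 136
  R = 218 + 6·45 − 4·136 = -56
Comparing — Policy A: R=-310, Policy B: R=-156, Policy C: R=-56. Lowest is -310 (Policy A).

-310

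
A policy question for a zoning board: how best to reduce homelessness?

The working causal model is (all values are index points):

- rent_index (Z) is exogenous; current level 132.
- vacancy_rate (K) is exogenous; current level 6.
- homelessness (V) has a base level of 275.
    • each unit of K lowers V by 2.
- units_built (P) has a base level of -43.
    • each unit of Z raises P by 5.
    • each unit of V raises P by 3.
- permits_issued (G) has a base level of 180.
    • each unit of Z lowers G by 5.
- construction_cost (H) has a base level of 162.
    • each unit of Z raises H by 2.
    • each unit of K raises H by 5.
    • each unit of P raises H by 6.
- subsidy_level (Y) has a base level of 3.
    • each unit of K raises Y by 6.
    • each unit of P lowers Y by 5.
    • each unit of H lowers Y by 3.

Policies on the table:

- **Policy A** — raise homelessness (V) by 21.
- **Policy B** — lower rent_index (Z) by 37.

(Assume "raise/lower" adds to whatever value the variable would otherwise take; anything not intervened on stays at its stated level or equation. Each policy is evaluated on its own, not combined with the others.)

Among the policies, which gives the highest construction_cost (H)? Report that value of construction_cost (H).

Policy A (V + 21):
  Z = 132
  K = 6
  V = 275 − 2·6 (+21 from intervention) = 284
  P = -43 + 5·132 + 3·284 = 1469
  H = 162 + 2·132 + 5·6 + 6·1469 = 9270
Policy B (Z − 37):
  Z = 132 − 37 = 95
  K = 6
  V = 275 − 2·6 = 263
  P = -43 + 5·95 + 3·263 = 1221
  H = 162 + 2·95 + 5·6 + 6·1221 = 7708
Comparing — Policy A: H=9270, Policy B: H=7708. Highest is 9270 (Policy A).

9270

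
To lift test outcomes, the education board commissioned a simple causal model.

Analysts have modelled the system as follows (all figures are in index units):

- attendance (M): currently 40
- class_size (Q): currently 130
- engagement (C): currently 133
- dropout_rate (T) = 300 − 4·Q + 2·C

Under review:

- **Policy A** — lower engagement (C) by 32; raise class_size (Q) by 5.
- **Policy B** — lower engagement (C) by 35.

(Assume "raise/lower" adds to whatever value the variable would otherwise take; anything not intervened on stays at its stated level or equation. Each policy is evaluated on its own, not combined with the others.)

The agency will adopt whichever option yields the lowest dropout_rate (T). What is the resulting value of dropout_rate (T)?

-38

Policy A (C − 32, Q + 5):
  Q = 130 + 5 = 135
  C = 133 − 32 = 101
  T = 300 − 4·135 + 2·101 = -38
Policy B (C − 35):
  Q = 130
  C = 133 − 35 = 98
  T = 300 − 4·130 + 2·98 = -24
Comparing — Policy A: T=-38, Policy B: T=-24. Lowest is -38 (Policy A).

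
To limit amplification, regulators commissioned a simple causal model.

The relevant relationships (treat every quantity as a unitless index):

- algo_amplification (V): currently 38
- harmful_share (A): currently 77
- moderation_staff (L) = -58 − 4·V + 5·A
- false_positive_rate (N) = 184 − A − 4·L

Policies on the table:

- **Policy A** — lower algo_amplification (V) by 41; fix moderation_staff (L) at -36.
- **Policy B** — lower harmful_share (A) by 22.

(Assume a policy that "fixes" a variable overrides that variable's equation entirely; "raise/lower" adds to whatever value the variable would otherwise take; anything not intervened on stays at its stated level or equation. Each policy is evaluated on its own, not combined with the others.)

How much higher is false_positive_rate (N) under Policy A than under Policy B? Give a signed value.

Policy A (V − 41, L := -36):
  V = 38 − 41 = -3
  A = 77
  L = -36
  N = 184 − 77 − 4·(-36) = 251
Policy B (A − 22):
  V = 38
  A = 77 − 22 = 55
  L = -58 − 4·38 + 5·55 = 65
  N = 184 − 55 − 4·65 = -131
N: 251 − (-131) = 382

382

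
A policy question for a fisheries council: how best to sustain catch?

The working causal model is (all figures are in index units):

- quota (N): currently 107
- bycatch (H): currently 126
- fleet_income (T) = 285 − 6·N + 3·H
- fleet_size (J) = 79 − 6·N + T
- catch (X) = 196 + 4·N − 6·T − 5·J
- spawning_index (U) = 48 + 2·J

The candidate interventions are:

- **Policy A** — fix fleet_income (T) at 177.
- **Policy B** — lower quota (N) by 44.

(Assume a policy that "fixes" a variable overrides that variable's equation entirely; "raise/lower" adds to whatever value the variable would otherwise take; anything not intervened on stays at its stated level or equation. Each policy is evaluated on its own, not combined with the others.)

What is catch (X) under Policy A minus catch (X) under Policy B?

2684

Policy A (T := 177):
  N = 107
  H = 126
  T = 177
  J = 79 − 6·107 + 177 = -386
  X = 196 + 4·107 − 6·177 − 5·(-386) = 1492
Policy B (N − 44):
  N = 107 − 44 = 63
  H = 126
  T = 285 − 6·63 + 3·126 = 285
  J = 79 − 6·63 + 285 = -14
  X = 196 + 4·63 − 6·285 − 5·(-14) = -1192
X: 1492 − (-1192) = 2684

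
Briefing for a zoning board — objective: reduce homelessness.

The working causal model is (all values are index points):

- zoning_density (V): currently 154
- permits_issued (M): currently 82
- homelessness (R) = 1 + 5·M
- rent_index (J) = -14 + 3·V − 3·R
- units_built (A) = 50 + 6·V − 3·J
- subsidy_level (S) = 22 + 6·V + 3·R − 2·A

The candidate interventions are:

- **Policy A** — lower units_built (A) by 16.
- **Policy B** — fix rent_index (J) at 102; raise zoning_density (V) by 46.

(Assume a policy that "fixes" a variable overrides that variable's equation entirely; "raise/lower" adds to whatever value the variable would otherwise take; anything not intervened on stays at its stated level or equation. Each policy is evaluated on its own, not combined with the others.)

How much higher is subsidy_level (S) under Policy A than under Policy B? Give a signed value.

-5014

Policy A (A − 16):
  V = 154
  M = 82
  R = 1 + 5·82 = 411
  J = -14 + 3·154 − 3·411 = -785
  A = 50 + 6·154 − 3·(-785) (−16 from intervention) = 3313
  S = 22 + 6·154 + 3·411 − 2·3313 = -4447
Policy B (J := 102, V + 46):
  V = 154 + 46 = 200
  M = 82
  R = 1 + 5·82 = 411
  J = 102
  A = 50 + 6·200 − 3·102 = 944
  S = 22 + 6·200 + 3·411 − 2·944 = 567
S: -4447 − 567 = -5014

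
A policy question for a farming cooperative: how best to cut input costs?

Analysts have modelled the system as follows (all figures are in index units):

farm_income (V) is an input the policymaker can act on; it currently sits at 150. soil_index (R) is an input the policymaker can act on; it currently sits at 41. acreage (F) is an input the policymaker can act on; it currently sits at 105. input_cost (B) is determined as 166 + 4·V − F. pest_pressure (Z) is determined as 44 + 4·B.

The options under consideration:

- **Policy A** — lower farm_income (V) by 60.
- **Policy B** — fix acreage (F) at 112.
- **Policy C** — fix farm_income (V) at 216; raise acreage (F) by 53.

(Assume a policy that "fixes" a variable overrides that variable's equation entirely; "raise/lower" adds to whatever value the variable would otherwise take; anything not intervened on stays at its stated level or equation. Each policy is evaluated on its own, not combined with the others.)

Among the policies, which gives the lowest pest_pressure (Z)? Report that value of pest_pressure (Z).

Policy A (V − 60):
  V = 150 − 60 = 90
  F = 105
  B = 166 + 4·90 − 105 = 421
  Z = 44 + 4·421 = 1728
Policy B (F := 112):
  V = 150
  F = 112
  B = 166 + 4·150 − 112 = 654
  Z = 44 + 4·654 = 2660
Policy C (V := 216, F + 53):
  V = 216
  F = 105 + 53 = 158
  B = 166 + 4·216 − 158 = 872
  Z = 44 + 4·872 = 3532
Comparing — Policy A: Z=1728, Policy B: Z=2660, Policy C: Z=3532. Lowest is 1728 (Policy A).

1728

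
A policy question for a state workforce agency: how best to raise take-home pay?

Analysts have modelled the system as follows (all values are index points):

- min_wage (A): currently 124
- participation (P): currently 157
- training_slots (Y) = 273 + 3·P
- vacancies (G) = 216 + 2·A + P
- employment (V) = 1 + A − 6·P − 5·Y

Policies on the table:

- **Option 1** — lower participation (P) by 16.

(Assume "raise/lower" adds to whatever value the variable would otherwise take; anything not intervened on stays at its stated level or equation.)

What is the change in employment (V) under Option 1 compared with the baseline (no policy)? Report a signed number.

Baseline:
  A = 124
  P = 157
  Y = 273 + 3·157 = 744
  V = 1 + 124 − 6·157 − 5·744 = -4537
Option 1 (P − 16):
  A = 124
  P = 157 − 16 = 141
  Y = 273 + 3·141 = 696
  V = 1 + 124 − 6·141 − 5·696 = -4201
Change in V: -4201 − (-4537) = 336

336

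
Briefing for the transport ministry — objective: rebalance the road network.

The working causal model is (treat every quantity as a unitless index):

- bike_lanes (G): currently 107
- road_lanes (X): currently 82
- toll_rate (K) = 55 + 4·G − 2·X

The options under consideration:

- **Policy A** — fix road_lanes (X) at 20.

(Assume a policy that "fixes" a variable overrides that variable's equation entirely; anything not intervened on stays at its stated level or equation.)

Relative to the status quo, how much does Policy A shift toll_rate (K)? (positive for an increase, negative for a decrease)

124

Baseline:
  G = 107
  X = 82
  K = 55 + 4·107 − 2·82 = 319
Policy A (X := 20):
  G = 107
  X = 20
  K = 55 + 4·107 − 2·20 = 443
Change in K: 443 − 319 = 124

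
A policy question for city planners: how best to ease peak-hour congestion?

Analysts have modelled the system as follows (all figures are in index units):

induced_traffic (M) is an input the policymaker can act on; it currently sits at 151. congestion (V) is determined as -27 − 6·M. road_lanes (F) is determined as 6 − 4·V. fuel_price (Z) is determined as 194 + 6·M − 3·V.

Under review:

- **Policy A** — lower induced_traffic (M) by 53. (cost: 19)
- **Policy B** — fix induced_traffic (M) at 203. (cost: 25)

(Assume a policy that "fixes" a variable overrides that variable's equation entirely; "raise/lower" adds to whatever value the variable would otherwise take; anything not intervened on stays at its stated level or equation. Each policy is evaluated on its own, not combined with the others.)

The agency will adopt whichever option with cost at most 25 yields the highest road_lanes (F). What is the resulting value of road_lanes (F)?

4986

Policy A (M − 53):
  M = 151 − 53 = 98
  V = -27 − 6·98 = -615
  F = 6 − 4·(-615) = 2466
Policy B (M := 203):
  M = 203
  V = -27 − 6·203 = -1245
  F = 6 − 4·(-1245) = 4986
Comparing — Policy A: F=2466, Policy B: F=4986. Highest is 4986 (Policy B).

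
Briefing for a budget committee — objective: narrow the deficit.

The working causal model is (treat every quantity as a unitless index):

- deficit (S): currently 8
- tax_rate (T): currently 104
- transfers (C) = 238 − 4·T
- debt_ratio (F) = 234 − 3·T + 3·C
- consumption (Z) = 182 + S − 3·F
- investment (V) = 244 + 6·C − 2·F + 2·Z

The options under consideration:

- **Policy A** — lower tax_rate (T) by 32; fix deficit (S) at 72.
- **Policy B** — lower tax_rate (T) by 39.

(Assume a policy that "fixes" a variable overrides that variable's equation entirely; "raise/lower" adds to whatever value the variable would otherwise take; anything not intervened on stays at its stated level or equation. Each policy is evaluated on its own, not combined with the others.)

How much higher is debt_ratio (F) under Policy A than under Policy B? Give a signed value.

Policy A (T − 32, S := 72):
  T = 104 − 32 = 72
  C = 238 − 4·72 = -50
  F = 234 − 3·72 + 3·(-50) = -132
Policy B (T − 39):
  T = 104 − 39 = 65
  C = 238 − 4·65 = -22
  F = 234 − 3·65 + 3·(-22) = -27
F: -132 − (-27) = -105

-105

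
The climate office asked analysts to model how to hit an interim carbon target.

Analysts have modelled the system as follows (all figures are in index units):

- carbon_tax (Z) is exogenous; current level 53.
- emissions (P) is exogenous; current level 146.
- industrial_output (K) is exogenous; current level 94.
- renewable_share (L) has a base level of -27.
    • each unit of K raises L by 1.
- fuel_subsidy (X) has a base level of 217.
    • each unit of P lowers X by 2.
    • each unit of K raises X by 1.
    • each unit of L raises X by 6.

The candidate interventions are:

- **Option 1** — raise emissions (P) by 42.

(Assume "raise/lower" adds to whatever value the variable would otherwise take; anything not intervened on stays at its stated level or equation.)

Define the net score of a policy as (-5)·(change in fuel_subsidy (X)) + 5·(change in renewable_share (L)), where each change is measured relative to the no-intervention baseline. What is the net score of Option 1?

420

Baseline:
  P = 146
  K = 94
  L = -27 + 94 = 67
  X = 217 − 2·146 + 94 + 6·67 = 421
Option 1 (P + 42):
  P = 146 + 42 = 188
  K = 94
  L = -27 + 94 = 67
  X = 217 − 2·188 + 94 + 6·67 = 337
ΔX = 337 − 421 = -84; ΔL = 67 − 67 = 0
Score = (-5)·(-84) + 5·0 = 420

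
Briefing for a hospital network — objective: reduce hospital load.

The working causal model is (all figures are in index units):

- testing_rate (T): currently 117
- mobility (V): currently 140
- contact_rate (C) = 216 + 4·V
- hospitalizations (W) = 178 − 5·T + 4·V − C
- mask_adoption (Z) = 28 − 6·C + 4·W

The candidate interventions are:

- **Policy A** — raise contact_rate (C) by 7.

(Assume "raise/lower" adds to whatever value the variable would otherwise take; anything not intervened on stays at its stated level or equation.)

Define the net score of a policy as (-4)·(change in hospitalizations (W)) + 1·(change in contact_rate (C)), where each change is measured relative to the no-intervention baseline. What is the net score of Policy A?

35

Baseline:
  T = 117
  V = 140
  C = 216 + 4·140 = 776
  W = 178 − 5·117 + 4·140 − 776 = -623
Policy A (C + 7):
  T = 117
  V = 140
  C = 216 + 4·140 (+7 from intervention) = 783
  W = 178 − 5·117 + 4·140 − 783 = -630
ΔW = -630 − (-623) = -7; ΔC = 783 − 776 = 7
Score = (-4)·(-7) + 1·7 = 35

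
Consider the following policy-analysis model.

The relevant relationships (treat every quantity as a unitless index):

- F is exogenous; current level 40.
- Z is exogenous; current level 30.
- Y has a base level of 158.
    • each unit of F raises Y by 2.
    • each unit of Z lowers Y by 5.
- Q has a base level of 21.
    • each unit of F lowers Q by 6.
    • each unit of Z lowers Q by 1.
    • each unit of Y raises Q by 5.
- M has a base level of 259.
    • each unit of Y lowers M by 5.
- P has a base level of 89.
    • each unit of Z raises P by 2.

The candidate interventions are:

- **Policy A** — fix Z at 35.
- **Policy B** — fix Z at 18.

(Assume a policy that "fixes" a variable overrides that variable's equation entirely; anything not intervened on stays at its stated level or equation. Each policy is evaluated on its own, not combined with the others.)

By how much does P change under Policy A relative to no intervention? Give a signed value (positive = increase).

10

Baseline:
  Z = 30
  P = 89 + 2·30 = 149
Policy A (Z := 35):
  Z = 35
  P = 89 + 2·35 = 159
Change in P: 159 − 149 = 10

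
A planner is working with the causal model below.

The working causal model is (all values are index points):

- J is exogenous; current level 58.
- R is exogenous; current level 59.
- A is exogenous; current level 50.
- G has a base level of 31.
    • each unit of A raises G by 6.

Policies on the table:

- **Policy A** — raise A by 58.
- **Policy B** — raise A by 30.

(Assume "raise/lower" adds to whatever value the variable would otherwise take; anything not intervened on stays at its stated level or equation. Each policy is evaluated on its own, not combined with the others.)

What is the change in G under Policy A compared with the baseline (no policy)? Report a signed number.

348

Baseline:
  A = 50
  G = 31 + 6·50 = 331
Policy A (A + 58):
  A = 50 + 58 = 108
  G = 31 + 6·108 = 679
Change in G: 679 − 331 = 348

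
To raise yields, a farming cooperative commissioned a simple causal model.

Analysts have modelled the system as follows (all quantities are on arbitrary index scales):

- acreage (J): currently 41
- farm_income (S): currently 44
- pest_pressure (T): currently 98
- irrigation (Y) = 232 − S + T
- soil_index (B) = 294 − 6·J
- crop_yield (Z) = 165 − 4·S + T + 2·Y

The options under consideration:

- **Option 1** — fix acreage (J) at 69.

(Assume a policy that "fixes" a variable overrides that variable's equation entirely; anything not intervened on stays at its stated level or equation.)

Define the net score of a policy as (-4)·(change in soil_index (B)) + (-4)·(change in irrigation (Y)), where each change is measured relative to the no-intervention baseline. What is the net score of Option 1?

672

Baseline:
  J = 41
  S = 44
  T = 98
  Y = 232 − 44 + 98 = 286
  B = 294 − 6·41 = 48
Option 1 (J := 69):
  J = 69
  S = 44
  T = 98
  Y = 232 − 44 + 98 = 286
  B = 294 − 6·69 = -120
ΔB = -120 − 48 = -168; ΔY = 286 − 286 = 0
Score = (-4)·(-168) + (-4)·0 = 672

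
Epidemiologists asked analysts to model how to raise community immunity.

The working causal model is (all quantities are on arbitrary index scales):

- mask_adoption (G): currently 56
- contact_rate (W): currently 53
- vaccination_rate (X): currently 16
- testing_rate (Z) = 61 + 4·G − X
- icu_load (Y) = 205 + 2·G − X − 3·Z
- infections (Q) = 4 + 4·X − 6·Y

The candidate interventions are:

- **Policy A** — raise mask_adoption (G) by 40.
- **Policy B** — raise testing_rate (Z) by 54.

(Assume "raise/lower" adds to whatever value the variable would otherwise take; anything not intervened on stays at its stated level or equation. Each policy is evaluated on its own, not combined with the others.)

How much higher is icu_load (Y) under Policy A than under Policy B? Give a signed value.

Policy A (G + 40):
  G = 56 + 40 = 96
  X = 16
  Z = 61 + 4·96 − 16 = 429
  Y = 205 + 2·96 − 16 − 3·429 = -906
Policy B (Z + 54):
  G = 56
  X = 16
  Z = 61 + 4·56 − 16 (+54 from intervention) = 323
  Y = 205 + 2·56 − 16 − 3·323 = -668
Y: -906 − (-668) = -238

-238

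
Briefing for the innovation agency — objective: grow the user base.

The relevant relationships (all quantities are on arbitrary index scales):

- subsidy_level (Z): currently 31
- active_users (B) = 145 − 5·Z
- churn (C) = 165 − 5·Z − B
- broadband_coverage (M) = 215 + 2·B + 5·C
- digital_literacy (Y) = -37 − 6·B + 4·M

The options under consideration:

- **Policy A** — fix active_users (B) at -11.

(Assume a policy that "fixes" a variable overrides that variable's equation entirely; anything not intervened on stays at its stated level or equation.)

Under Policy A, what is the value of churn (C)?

21

Policy A (B := -11):
  Z = 31
  B = -11
  C = 165 − 5·31 − (-11) = 21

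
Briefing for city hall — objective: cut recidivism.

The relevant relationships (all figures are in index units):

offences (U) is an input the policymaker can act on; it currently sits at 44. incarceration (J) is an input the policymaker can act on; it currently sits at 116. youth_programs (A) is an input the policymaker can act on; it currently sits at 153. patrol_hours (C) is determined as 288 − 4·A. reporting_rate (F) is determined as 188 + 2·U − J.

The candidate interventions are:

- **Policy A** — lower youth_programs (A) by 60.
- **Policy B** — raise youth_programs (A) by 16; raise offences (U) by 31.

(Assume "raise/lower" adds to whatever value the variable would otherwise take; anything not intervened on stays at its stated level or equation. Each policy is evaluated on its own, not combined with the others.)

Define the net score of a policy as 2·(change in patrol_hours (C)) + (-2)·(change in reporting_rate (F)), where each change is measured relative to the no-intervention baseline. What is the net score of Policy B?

-252

Baseline:
  U = 44
  J = 116
  A = 153
  C = 288 − 4·153 = -324
  F = 188 + 2·44 − 116 = 160
Policy B (A + 16, U + 31):
  U = 44 + 31 = 75
  J = 116
  A = 153 + 16 = 169
  C = 288 − 4·169 = -388
  F = 188 + 2·75 − 116 = 222
ΔC = -388 − (-324) = -64; ΔF = 222 − 160 = 62
Score = 2·(-64) + (-2)·62 = -252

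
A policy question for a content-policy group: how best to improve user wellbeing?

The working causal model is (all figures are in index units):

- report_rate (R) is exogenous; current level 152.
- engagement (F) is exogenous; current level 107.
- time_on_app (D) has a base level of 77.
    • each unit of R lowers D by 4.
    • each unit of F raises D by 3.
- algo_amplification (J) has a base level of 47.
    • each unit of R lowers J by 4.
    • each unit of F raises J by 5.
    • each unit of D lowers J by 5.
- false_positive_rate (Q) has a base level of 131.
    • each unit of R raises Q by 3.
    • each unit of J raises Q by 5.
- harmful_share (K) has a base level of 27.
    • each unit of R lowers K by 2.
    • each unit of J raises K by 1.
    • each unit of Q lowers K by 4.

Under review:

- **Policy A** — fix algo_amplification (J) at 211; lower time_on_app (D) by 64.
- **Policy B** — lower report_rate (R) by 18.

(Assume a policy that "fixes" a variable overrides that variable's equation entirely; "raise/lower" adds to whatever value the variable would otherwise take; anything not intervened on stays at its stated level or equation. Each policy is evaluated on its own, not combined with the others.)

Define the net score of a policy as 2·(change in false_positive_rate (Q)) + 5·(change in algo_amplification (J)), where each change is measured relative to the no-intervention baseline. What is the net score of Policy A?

-12195

Baseline:
  R = 152
  F = 107
  D = 77 − 4·152 + 3·107 = -210
  J = 47 − 4·152 + 5·107 − 5·(-210) = 1024
  Q = 131 + 3·152 + 5·1024 = 5707
Policy A (J := 211, D − 64):
  R = 152
  F = 107
  D = 77 − 4·152 + 3·107 (−64 from intervention) = -274
  J = 211
  Q = 131 + 3·152 + 5·211 = 1642
ΔQ = 1642 − 5707 = -4065; ΔJ = 211 − 1024 = -813
Score = 2·(-4065) + 5·(-813) = -12195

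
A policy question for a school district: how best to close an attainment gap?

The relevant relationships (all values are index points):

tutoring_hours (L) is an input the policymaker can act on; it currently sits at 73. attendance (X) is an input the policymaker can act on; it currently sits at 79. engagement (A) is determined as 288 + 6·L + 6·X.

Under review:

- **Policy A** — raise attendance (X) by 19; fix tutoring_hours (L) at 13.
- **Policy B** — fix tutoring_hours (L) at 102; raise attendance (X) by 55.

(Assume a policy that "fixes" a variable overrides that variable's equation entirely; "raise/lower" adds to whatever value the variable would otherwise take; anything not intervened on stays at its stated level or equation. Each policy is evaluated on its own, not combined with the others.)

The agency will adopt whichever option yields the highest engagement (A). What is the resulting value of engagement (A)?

Policy A (X + 19, L := 13):
  L = 13
  X = 79 + 19 = 98
  A = 288 + 6·13 + 6·98 = 954
Policy B (L := 102, X + 55):
  L = 102
  X = 79 + 55 = 134
  A = 288 + 6·102 + 6·134 = 1704
Comparing — Policy A: A=954, Policy B: A=1704. Highest is 1704 (Policy B).

1704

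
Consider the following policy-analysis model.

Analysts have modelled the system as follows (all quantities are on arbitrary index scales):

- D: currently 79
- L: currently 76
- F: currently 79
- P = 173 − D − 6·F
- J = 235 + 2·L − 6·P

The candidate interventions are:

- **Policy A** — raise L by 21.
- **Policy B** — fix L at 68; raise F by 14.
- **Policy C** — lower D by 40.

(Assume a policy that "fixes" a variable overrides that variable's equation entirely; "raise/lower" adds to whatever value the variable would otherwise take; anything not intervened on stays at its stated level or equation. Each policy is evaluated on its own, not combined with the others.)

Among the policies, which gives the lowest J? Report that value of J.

Policy A (L + 21):
  D = 79
  L = 76 + 21 = 97
  F = 79
  P = 173 − 79 − 6·79 = -380
  J = 235 + 2·97 − 6·(-380) = 2709
Policy B (L := 68, F + 14):
  D = 79
  L = 68
  F = 79 + 14 = 93
  P = 173 − 79 − 6·93 = -464
  J = 235 + 2·68 − 6·(-464) = 3155
Policy C (D − 40):
  D = 79 − 40 = 39
  L = 76
  F = 79
  P = 173 − 39 − 6·79 = -340
  J = 235 + 2·76 − 6·(-340) = 2427
Comparing — Policy A: J=2709, Policy B: J=3155, Policy C: J=2427. Lowest is 2427 (Policy C).

2427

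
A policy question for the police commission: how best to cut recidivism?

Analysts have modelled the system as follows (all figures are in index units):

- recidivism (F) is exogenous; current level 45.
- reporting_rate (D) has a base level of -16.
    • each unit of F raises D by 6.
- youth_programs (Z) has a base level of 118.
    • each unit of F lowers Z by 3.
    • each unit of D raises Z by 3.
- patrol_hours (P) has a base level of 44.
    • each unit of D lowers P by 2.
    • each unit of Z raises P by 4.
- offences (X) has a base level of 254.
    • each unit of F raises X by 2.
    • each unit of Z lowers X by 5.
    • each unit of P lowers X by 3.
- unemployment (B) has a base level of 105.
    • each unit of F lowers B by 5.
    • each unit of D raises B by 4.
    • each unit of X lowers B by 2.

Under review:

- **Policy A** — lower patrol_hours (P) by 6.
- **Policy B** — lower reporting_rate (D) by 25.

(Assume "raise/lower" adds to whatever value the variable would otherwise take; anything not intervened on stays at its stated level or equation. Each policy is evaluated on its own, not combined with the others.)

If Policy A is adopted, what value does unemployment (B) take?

Policy A (P − 6):
  F = 45
  D = -16 + 6·45 = 254
  Z = 118 − 3·45 + 3·254 = 745
  P = 44 − 2·254 + 4·745 (−6 from intervention) = 2510
  X = 254 + 2·45 − 5·745 − 3·2510 = -10911
  B = 105 − 5·45 + 4·254 − 2·(-10911) = 22718

22718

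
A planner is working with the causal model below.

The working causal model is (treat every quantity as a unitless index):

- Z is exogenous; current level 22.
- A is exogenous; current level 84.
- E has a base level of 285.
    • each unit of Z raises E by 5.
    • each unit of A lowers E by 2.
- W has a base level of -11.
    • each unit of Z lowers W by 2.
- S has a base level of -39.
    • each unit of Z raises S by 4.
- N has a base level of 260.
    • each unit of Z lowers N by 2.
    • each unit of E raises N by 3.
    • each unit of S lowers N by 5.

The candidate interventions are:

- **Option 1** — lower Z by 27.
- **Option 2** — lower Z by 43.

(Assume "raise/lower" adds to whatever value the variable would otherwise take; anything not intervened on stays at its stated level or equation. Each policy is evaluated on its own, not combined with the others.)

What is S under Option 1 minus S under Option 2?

64

Option 1 (Z − 27):
  Z = 22 − 27 = -5
  S = -39 + 4·(-5) = -59
Option 2 (Z − 43):
  Z = 22 − 43 = -21
  S = -39 + 4·(-21) = -123
S: -59 − (-123) = 64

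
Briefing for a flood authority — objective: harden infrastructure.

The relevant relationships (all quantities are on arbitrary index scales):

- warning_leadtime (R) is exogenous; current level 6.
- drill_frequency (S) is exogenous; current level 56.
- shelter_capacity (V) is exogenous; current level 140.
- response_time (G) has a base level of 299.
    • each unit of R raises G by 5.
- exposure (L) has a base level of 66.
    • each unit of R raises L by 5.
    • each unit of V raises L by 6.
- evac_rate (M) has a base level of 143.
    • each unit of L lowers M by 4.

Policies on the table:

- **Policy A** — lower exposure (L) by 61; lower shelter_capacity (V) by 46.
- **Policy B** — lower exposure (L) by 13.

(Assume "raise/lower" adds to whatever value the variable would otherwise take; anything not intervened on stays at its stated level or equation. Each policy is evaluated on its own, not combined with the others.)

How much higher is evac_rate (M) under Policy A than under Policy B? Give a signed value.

Policy A (L − 61, V − 46):
  R = 6
  V = 140 − 46 = 94
  L = 66 + 5·6 + 6·94 (−61 from intervention) = 599
  M = 143 − 4·599 = -2253
Policy B (L − 13):
  R = 6
  V = 140
  L = 66 + 5·6 + 6·140 (−13 from intervention) = 923
  M = 143 − 4·923 = -3549
M: -2253 − (-3549) = 1296

1296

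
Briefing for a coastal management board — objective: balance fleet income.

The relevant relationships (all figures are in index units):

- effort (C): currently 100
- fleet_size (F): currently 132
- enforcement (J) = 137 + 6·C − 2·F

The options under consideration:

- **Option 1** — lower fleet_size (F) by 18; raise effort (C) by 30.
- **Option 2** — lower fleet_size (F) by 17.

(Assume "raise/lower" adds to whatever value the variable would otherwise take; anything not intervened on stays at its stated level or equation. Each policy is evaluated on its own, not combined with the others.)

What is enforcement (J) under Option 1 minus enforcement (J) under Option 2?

182

Option 1 (F − 18, C + 30):
  C = 100 + 30 = 130
  F = 132 − 18 = 114
  J = 137 + 6·130 − 2·114 = 689
Option 2 (F − 17):
  C = 100
  F = 132 − 17 = 115
  J = 137 + 6·100 − 2·115 = 507
J: 689 − 507 = 182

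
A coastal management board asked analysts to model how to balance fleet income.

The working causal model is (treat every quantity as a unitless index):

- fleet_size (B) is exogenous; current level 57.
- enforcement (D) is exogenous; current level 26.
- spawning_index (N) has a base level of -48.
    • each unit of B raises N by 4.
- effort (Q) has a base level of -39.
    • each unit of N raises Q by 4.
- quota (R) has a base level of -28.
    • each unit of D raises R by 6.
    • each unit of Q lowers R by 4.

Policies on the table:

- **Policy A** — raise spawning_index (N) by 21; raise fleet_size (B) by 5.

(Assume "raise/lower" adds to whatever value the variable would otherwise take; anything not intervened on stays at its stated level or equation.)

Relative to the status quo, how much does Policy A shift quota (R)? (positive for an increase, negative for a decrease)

Baseline:
  B = 57
  D = 26
  N = -48 + 4·57 = 180
  Q = -39 + 4·180 = 681
  R = -28 + 6·26 − 4·681 = -2596
Policy A (N + 21, B + 5):
  B = 57 + 5 = 62
  D = 26
  N = -48 + 4·62 (+21 from intervention) = 221
  Q = -39 + 4·221 = 845
  R = -28 + 6·26 − 4·845 = -3252
Change in R: -3252 − (-2596) = -656

-656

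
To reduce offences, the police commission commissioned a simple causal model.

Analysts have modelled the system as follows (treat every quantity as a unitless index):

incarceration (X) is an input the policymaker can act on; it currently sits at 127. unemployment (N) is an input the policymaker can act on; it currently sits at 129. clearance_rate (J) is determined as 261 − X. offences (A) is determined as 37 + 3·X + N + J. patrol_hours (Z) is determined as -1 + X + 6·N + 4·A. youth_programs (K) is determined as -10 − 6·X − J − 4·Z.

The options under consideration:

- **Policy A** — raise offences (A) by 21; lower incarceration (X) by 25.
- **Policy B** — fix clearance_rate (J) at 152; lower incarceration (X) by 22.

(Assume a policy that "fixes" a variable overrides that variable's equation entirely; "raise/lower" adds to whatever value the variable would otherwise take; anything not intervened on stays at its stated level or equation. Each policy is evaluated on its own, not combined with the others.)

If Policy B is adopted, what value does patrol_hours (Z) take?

3410

Policy B (J := 152, X − 22):
  X = 127 − 22 = 105
  N = 129
  J = 152
  A = 37 + 3·105 + 129 + 152 = 633
  Z = -1 + 105 + 6·129 + 4·633 = 3410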